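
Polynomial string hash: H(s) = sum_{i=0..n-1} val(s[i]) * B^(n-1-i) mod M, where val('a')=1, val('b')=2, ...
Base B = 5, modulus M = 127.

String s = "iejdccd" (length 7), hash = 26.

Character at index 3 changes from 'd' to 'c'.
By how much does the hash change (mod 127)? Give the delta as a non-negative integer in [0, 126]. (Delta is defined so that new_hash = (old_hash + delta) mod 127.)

Answer: 2

Derivation:
Delta formula: (val(new) - val(old)) * B^(n-1-k) mod M
  val('c') - val('d') = 3 - 4 = -1
  B^(n-1-k) = 5^3 mod 127 = 125
  Delta = -1 * 125 mod 127 = 2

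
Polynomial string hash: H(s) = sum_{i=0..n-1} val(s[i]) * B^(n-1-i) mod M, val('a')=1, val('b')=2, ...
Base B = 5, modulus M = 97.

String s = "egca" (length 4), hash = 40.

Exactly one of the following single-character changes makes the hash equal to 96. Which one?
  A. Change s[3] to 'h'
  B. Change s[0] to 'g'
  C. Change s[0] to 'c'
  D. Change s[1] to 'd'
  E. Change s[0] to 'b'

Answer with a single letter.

Option A: s[3]='a'->'h', delta=(8-1)*5^0 mod 97 = 7, hash=40+7 mod 97 = 47
Option B: s[0]='e'->'g', delta=(7-5)*5^3 mod 97 = 56, hash=40+56 mod 97 = 96 <-- target
Option C: s[0]='e'->'c', delta=(3-5)*5^3 mod 97 = 41, hash=40+41 mod 97 = 81
Option D: s[1]='g'->'d', delta=(4-7)*5^2 mod 97 = 22, hash=40+22 mod 97 = 62
Option E: s[0]='e'->'b', delta=(2-5)*5^3 mod 97 = 13, hash=40+13 mod 97 = 53

Answer: B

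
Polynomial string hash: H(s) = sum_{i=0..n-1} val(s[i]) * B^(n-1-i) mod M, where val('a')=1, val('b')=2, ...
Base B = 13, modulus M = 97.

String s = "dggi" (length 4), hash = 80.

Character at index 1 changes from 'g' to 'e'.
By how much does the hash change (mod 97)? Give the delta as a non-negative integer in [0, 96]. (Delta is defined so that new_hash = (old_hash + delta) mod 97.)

Delta formula: (val(new) - val(old)) * B^(n-1-k) mod M
  val('e') - val('g') = 5 - 7 = -2
  B^(n-1-k) = 13^2 mod 97 = 72
  Delta = -2 * 72 mod 97 = 50

Answer: 50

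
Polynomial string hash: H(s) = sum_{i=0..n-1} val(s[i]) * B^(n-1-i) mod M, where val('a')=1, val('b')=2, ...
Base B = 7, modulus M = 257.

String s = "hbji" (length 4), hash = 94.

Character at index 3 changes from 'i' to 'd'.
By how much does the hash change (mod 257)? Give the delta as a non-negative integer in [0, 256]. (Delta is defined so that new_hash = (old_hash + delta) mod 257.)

Delta formula: (val(new) - val(old)) * B^(n-1-k) mod M
  val('d') - val('i') = 4 - 9 = -5
  B^(n-1-k) = 7^0 mod 257 = 1
  Delta = -5 * 1 mod 257 = 252

Answer: 252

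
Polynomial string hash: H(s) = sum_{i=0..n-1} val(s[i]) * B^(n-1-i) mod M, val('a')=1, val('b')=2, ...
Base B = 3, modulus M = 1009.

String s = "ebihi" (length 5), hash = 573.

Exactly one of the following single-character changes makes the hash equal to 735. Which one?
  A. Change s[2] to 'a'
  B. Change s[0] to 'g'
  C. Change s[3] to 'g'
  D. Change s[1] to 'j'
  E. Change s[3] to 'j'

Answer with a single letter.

Answer: B

Derivation:
Option A: s[2]='i'->'a', delta=(1-9)*3^2 mod 1009 = 937, hash=573+937 mod 1009 = 501
Option B: s[0]='e'->'g', delta=(7-5)*3^4 mod 1009 = 162, hash=573+162 mod 1009 = 735 <-- target
Option C: s[3]='h'->'g', delta=(7-8)*3^1 mod 1009 = 1006, hash=573+1006 mod 1009 = 570
Option D: s[1]='b'->'j', delta=(10-2)*3^3 mod 1009 = 216, hash=573+216 mod 1009 = 789
Option E: s[3]='h'->'j', delta=(10-8)*3^1 mod 1009 = 6, hash=573+6 mod 1009 = 579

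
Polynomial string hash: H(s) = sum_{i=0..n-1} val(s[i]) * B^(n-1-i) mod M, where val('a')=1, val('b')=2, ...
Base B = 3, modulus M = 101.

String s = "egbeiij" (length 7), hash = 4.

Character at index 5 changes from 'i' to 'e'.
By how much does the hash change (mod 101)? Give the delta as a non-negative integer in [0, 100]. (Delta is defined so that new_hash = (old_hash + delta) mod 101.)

Answer: 89

Derivation:
Delta formula: (val(new) - val(old)) * B^(n-1-k) mod M
  val('e') - val('i') = 5 - 9 = -4
  B^(n-1-k) = 3^1 mod 101 = 3
  Delta = -4 * 3 mod 101 = 89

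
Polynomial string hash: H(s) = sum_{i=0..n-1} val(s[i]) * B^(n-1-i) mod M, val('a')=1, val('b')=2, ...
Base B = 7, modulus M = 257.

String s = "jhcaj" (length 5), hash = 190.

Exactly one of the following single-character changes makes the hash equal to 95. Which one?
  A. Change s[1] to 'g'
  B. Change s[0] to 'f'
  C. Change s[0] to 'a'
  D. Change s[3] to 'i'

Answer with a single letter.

Option A: s[1]='h'->'g', delta=(7-8)*7^3 mod 257 = 171, hash=190+171 mod 257 = 104
Option B: s[0]='j'->'f', delta=(6-10)*7^4 mod 257 = 162, hash=190+162 mod 257 = 95 <-- target
Option C: s[0]='j'->'a', delta=(1-10)*7^4 mod 257 = 236, hash=190+236 mod 257 = 169
Option D: s[3]='a'->'i', delta=(9-1)*7^1 mod 257 = 56, hash=190+56 mod 257 = 246

Answer: B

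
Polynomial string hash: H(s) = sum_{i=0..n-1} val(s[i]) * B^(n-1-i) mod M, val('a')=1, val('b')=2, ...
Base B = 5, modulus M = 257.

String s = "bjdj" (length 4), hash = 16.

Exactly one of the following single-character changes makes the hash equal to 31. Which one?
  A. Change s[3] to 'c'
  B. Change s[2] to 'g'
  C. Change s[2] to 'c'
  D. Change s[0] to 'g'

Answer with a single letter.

Option A: s[3]='j'->'c', delta=(3-10)*5^0 mod 257 = 250, hash=16+250 mod 257 = 9
Option B: s[2]='d'->'g', delta=(7-4)*5^1 mod 257 = 15, hash=16+15 mod 257 = 31 <-- target
Option C: s[2]='d'->'c', delta=(3-4)*5^1 mod 257 = 252, hash=16+252 mod 257 = 11
Option D: s[0]='b'->'g', delta=(7-2)*5^3 mod 257 = 111, hash=16+111 mod 257 = 127

Answer: B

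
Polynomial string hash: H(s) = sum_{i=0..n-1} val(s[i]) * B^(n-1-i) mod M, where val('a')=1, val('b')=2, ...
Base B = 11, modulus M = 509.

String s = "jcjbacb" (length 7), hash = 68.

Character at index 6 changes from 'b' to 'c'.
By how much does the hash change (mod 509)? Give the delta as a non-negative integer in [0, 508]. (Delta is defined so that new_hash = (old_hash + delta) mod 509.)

Delta formula: (val(new) - val(old)) * B^(n-1-k) mod M
  val('c') - val('b') = 3 - 2 = 1
  B^(n-1-k) = 11^0 mod 509 = 1
  Delta = 1 * 1 mod 509 = 1

Answer: 1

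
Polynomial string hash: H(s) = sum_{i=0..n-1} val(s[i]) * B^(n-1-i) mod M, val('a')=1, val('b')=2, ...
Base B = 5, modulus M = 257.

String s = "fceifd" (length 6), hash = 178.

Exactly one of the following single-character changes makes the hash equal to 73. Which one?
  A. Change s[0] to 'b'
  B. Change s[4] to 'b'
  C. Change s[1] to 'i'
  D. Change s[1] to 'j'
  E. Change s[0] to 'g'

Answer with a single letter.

Option A: s[0]='f'->'b', delta=(2-6)*5^5 mod 257 = 93, hash=178+93 mod 257 = 14
Option B: s[4]='f'->'b', delta=(2-6)*5^1 mod 257 = 237, hash=178+237 mod 257 = 158
Option C: s[1]='c'->'i', delta=(9-3)*5^4 mod 257 = 152, hash=178+152 mod 257 = 73 <-- target
Option D: s[1]='c'->'j', delta=(10-3)*5^4 mod 257 = 6, hash=178+6 mod 257 = 184
Option E: s[0]='f'->'g', delta=(7-6)*5^5 mod 257 = 41, hash=178+41 mod 257 = 219

Answer: C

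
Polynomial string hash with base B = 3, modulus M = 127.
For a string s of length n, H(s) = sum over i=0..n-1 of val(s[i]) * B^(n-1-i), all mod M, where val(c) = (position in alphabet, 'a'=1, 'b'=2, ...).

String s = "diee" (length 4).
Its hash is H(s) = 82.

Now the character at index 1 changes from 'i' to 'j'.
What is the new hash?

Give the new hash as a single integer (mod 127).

Answer: 91

Derivation:
val('i') = 9, val('j') = 10
Position k = 1, exponent = n-1-k = 2
B^2 mod M = 3^2 mod 127 = 9
Delta = (10 - 9) * 9 mod 127 = 9
New hash = (82 + 9) mod 127 = 91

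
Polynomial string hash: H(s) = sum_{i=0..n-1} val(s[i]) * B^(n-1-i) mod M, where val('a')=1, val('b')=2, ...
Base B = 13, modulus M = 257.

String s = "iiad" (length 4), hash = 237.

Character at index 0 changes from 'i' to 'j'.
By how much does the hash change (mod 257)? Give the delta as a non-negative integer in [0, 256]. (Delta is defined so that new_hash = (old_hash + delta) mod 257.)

Delta formula: (val(new) - val(old)) * B^(n-1-k) mod M
  val('j') - val('i') = 10 - 9 = 1
  B^(n-1-k) = 13^3 mod 257 = 141
  Delta = 1 * 141 mod 257 = 141

Answer: 141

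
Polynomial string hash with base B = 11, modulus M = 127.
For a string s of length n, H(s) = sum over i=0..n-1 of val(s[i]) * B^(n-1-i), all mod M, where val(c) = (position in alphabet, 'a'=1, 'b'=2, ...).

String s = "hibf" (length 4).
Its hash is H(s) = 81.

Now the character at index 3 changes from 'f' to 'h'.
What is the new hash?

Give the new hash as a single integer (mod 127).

val('f') = 6, val('h') = 8
Position k = 3, exponent = n-1-k = 0
B^0 mod M = 11^0 mod 127 = 1
Delta = (8 - 6) * 1 mod 127 = 2
New hash = (81 + 2) mod 127 = 83

Answer: 83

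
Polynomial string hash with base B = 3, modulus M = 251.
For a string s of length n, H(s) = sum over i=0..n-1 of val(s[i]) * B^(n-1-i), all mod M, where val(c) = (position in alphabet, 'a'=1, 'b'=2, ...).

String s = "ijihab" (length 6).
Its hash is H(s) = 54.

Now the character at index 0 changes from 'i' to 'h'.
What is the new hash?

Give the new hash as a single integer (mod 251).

Answer: 62

Derivation:
val('i') = 9, val('h') = 8
Position k = 0, exponent = n-1-k = 5
B^5 mod M = 3^5 mod 251 = 243
Delta = (8 - 9) * 243 mod 251 = 8
New hash = (54 + 8) mod 251 = 62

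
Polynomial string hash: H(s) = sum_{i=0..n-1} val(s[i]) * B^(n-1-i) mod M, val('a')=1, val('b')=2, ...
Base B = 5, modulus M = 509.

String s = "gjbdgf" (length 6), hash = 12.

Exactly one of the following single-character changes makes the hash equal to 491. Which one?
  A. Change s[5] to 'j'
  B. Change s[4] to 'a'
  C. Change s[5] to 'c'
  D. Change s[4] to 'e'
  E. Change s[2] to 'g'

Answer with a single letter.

Option A: s[5]='f'->'j', delta=(10-6)*5^0 mod 509 = 4, hash=12+4 mod 509 = 16
Option B: s[4]='g'->'a', delta=(1-7)*5^1 mod 509 = 479, hash=12+479 mod 509 = 491 <-- target
Option C: s[5]='f'->'c', delta=(3-6)*5^0 mod 509 = 506, hash=12+506 mod 509 = 9
Option D: s[4]='g'->'e', delta=(5-7)*5^1 mod 509 = 499, hash=12+499 mod 509 = 2
Option E: s[2]='b'->'g', delta=(7-2)*5^3 mod 509 = 116, hash=12+116 mod 509 = 128

Answer: B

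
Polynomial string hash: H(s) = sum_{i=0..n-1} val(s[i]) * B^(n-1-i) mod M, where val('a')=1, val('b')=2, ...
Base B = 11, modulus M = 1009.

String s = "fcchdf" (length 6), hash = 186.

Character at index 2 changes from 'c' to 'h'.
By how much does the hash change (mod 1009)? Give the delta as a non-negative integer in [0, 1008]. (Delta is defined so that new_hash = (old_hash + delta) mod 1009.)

Delta formula: (val(new) - val(old)) * B^(n-1-k) mod M
  val('h') - val('c') = 8 - 3 = 5
  B^(n-1-k) = 11^3 mod 1009 = 322
  Delta = 5 * 322 mod 1009 = 601

Answer: 601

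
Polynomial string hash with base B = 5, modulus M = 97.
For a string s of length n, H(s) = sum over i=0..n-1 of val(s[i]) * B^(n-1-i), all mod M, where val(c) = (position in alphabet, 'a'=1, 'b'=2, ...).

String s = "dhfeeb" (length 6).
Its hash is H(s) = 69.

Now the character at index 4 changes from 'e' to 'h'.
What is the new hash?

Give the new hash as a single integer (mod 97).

val('e') = 5, val('h') = 8
Position k = 4, exponent = n-1-k = 1
B^1 mod M = 5^1 mod 97 = 5
Delta = (8 - 5) * 5 mod 97 = 15
New hash = (69 + 15) mod 97 = 84

Answer: 84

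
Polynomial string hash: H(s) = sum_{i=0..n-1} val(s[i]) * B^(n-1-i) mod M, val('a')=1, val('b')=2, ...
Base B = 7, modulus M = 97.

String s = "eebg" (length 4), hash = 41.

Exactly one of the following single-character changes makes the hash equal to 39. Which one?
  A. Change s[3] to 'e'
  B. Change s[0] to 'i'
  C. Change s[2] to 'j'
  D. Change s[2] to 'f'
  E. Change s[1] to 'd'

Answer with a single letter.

Option A: s[3]='g'->'e', delta=(5-7)*7^0 mod 97 = 95, hash=41+95 mod 97 = 39 <-- target
Option B: s[0]='e'->'i', delta=(9-5)*7^3 mod 97 = 14, hash=41+14 mod 97 = 55
Option C: s[2]='b'->'j', delta=(10-2)*7^1 mod 97 = 56, hash=41+56 mod 97 = 0
Option D: s[2]='b'->'f', delta=(6-2)*7^1 mod 97 = 28, hash=41+28 mod 97 = 69
Option E: s[1]='e'->'d', delta=(4-5)*7^2 mod 97 = 48, hash=41+48 mod 97 = 89

Answer: A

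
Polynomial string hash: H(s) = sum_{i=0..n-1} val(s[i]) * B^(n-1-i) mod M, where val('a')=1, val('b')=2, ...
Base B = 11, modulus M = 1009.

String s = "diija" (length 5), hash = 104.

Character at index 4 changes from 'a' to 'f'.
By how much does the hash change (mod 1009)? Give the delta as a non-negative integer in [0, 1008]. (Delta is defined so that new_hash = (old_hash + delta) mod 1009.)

Answer: 5

Derivation:
Delta formula: (val(new) - val(old)) * B^(n-1-k) mod M
  val('f') - val('a') = 6 - 1 = 5
  B^(n-1-k) = 11^0 mod 1009 = 1
  Delta = 5 * 1 mod 1009 = 5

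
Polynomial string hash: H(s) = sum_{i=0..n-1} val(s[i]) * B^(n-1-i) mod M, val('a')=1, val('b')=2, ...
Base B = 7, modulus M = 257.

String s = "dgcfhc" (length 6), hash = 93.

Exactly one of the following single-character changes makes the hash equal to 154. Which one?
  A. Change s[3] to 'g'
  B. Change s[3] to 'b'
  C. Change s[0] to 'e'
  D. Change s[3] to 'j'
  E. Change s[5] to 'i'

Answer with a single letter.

Option A: s[3]='f'->'g', delta=(7-6)*7^2 mod 257 = 49, hash=93+49 mod 257 = 142
Option B: s[3]='f'->'b', delta=(2-6)*7^2 mod 257 = 61, hash=93+61 mod 257 = 154 <-- target
Option C: s[0]='d'->'e', delta=(5-4)*7^5 mod 257 = 102, hash=93+102 mod 257 = 195
Option D: s[3]='f'->'j', delta=(10-6)*7^2 mod 257 = 196, hash=93+196 mod 257 = 32
Option E: s[5]='c'->'i', delta=(9-3)*7^0 mod 257 = 6, hash=93+6 mod 257 = 99

Answer: B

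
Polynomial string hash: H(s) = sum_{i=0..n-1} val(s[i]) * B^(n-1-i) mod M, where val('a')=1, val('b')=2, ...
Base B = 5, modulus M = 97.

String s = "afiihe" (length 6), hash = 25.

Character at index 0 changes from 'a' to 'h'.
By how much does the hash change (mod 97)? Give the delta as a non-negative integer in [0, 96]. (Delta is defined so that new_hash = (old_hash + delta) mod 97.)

Delta formula: (val(new) - val(old)) * B^(n-1-k) mod M
  val('h') - val('a') = 8 - 1 = 7
  B^(n-1-k) = 5^5 mod 97 = 21
  Delta = 7 * 21 mod 97 = 50

Answer: 50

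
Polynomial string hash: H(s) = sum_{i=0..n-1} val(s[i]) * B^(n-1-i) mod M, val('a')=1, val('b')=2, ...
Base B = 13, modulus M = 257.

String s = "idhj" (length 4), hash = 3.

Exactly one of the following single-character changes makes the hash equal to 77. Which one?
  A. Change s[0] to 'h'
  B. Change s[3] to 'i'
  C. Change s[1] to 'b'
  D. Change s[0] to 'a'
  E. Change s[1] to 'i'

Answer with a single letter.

Answer: E

Derivation:
Option A: s[0]='i'->'h', delta=(8-9)*13^3 mod 257 = 116, hash=3+116 mod 257 = 119
Option B: s[3]='j'->'i', delta=(9-10)*13^0 mod 257 = 256, hash=3+256 mod 257 = 2
Option C: s[1]='d'->'b', delta=(2-4)*13^2 mod 257 = 176, hash=3+176 mod 257 = 179
Option D: s[0]='i'->'a', delta=(1-9)*13^3 mod 257 = 157, hash=3+157 mod 257 = 160
Option E: s[1]='d'->'i', delta=(9-4)*13^2 mod 257 = 74, hash=3+74 mod 257 = 77 <-- target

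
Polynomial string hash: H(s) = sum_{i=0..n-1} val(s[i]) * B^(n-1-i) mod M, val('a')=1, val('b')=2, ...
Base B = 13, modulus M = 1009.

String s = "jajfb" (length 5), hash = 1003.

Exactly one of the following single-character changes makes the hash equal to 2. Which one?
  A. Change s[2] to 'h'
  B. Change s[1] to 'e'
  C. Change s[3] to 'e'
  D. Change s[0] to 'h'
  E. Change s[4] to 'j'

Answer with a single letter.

Option A: s[2]='j'->'h', delta=(8-10)*13^2 mod 1009 = 671, hash=1003+671 mod 1009 = 665
Option B: s[1]='a'->'e', delta=(5-1)*13^3 mod 1009 = 716, hash=1003+716 mod 1009 = 710
Option C: s[3]='f'->'e', delta=(5-6)*13^1 mod 1009 = 996, hash=1003+996 mod 1009 = 990
Option D: s[0]='j'->'h', delta=(8-10)*13^4 mod 1009 = 391, hash=1003+391 mod 1009 = 385
Option E: s[4]='b'->'j', delta=(10-2)*13^0 mod 1009 = 8, hash=1003+8 mod 1009 = 2 <-- target

Answer: E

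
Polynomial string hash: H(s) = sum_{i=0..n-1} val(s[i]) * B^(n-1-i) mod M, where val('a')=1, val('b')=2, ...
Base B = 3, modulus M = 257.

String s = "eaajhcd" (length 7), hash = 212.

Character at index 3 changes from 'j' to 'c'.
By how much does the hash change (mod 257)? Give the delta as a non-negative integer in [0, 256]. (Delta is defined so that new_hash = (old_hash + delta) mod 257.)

Answer: 68

Derivation:
Delta formula: (val(new) - val(old)) * B^(n-1-k) mod M
  val('c') - val('j') = 3 - 10 = -7
  B^(n-1-k) = 3^3 mod 257 = 27
  Delta = -7 * 27 mod 257 = 68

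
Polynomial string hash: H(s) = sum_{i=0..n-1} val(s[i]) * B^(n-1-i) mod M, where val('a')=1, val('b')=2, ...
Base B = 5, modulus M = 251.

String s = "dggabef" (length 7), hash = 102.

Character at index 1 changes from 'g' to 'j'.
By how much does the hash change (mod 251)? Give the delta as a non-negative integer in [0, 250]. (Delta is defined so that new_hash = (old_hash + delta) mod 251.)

Delta formula: (val(new) - val(old)) * B^(n-1-k) mod M
  val('j') - val('g') = 10 - 7 = 3
  B^(n-1-k) = 5^5 mod 251 = 113
  Delta = 3 * 113 mod 251 = 88

Answer: 88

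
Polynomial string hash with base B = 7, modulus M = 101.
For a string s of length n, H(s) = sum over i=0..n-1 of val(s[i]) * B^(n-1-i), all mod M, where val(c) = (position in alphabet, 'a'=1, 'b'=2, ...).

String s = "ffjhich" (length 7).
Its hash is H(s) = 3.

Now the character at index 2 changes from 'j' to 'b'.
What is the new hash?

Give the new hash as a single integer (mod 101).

val('j') = 10, val('b') = 2
Position k = 2, exponent = n-1-k = 4
B^4 mod M = 7^4 mod 101 = 78
Delta = (2 - 10) * 78 mod 101 = 83
New hash = (3 + 83) mod 101 = 86

Answer: 86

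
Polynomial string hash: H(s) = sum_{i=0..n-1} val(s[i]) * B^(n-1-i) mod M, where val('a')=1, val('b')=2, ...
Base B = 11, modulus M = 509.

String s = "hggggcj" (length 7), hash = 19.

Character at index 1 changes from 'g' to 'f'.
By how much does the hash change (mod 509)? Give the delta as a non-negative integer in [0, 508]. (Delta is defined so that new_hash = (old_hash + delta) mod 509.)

Answer: 302

Derivation:
Delta formula: (val(new) - val(old)) * B^(n-1-k) mod M
  val('f') - val('g') = 6 - 7 = -1
  B^(n-1-k) = 11^5 mod 509 = 207
  Delta = -1 * 207 mod 509 = 302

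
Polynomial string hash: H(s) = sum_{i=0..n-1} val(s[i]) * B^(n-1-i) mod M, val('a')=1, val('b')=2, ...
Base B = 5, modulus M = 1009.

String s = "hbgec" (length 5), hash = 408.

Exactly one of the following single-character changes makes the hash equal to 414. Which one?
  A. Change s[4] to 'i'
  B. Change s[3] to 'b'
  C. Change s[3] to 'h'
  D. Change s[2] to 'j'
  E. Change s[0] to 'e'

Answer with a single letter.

Option A: s[4]='c'->'i', delta=(9-3)*5^0 mod 1009 = 6, hash=408+6 mod 1009 = 414 <-- target
Option B: s[3]='e'->'b', delta=(2-5)*5^1 mod 1009 = 994, hash=408+994 mod 1009 = 393
Option C: s[3]='e'->'h', delta=(8-5)*5^1 mod 1009 = 15, hash=408+15 mod 1009 = 423
Option D: s[2]='g'->'j', delta=(10-7)*5^2 mod 1009 = 75, hash=408+75 mod 1009 = 483
Option E: s[0]='h'->'e', delta=(5-8)*5^4 mod 1009 = 143, hash=408+143 mod 1009 = 551

Answer: A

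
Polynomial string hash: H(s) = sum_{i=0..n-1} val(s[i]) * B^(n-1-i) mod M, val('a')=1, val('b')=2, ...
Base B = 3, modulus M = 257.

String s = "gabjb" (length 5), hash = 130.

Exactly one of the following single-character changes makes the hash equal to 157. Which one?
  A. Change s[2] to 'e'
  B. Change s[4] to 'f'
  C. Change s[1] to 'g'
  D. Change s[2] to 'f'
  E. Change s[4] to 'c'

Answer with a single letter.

Option A: s[2]='b'->'e', delta=(5-2)*3^2 mod 257 = 27, hash=130+27 mod 257 = 157 <-- target
Option B: s[4]='b'->'f', delta=(6-2)*3^0 mod 257 = 4, hash=130+4 mod 257 = 134
Option C: s[1]='a'->'g', delta=(7-1)*3^3 mod 257 = 162, hash=130+162 mod 257 = 35
Option D: s[2]='b'->'f', delta=(6-2)*3^2 mod 257 = 36, hash=130+36 mod 257 = 166
Option E: s[4]='b'->'c', delta=(3-2)*3^0 mod 257 = 1, hash=130+1 mod 257 = 131

Answer: A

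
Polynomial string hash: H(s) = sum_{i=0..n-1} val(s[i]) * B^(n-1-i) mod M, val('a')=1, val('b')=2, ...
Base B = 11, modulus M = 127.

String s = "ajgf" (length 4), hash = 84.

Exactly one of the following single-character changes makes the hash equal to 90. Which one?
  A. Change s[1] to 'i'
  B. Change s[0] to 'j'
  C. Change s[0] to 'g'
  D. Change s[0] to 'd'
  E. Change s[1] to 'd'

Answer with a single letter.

Option A: s[1]='j'->'i', delta=(9-10)*11^2 mod 127 = 6, hash=84+6 mod 127 = 90 <-- target
Option B: s[0]='a'->'j', delta=(10-1)*11^3 mod 127 = 41, hash=84+41 mod 127 = 125
Option C: s[0]='a'->'g', delta=(7-1)*11^3 mod 127 = 112, hash=84+112 mod 127 = 69
Option D: s[0]='a'->'d', delta=(4-1)*11^3 mod 127 = 56, hash=84+56 mod 127 = 13
Option E: s[1]='j'->'d', delta=(4-10)*11^2 mod 127 = 36, hash=84+36 mod 127 = 120

Answer: A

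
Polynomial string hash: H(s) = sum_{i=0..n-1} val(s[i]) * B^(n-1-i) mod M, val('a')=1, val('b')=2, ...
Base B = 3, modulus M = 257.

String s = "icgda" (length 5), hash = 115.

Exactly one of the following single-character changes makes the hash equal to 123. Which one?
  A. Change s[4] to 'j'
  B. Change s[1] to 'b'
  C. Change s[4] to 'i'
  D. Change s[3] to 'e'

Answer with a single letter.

Answer: C

Derivation:
Option A: s[4]='a'->'j', delta=(10-1)*3^0 mod 257 = 9, hash=115+9 mod 257 = 124
Option B: s[1]='c'->'b', delta=(2-3)*3^3 mod 257 = 230, hash=115+230 mod 257 = 88
Option C: s[4]='a'->'i', delta=(9-1)*3^0 mod 257 = 8, hash=115+8 mod 257 = 123 <-- target
Option D: s[3]='d'->'e', delta=(5-4)*3^1 mod 257 = 3, hash=115+3 mod 257 = 118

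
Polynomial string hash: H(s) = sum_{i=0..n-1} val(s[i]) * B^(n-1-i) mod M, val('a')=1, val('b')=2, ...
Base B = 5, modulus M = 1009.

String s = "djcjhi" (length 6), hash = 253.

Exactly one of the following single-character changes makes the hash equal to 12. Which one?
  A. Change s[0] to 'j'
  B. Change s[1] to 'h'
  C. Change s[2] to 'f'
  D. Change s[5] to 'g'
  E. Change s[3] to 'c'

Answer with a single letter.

Answer: B

Derivation:
Option A: s[0]='d'->'j', delta=(10-4)*5^5 mod 1009 = 588, hash=253+588 mod 1009 = 841
Option B: s[1]='j'->'h', delta=(8-10)*5^4 mod 1009 = 768, hash=253+768 mod 1009 = 12 <-- target
Option C: s[2]='c'->'f', delta=(6-3)*5^3 mod 1009 = 375, hash=253+375 mod 1009 = 628
Option D: s[5]='i'->'g', delta=(7-9)*5^0 mod 1009 = 1007, hash=253+1007 mod 1009 = 251
Option E: s[3]='j'->'c', delta=(3-10)*5^2 mod 1009 = 834, hash=253+834 mod 1009 = 78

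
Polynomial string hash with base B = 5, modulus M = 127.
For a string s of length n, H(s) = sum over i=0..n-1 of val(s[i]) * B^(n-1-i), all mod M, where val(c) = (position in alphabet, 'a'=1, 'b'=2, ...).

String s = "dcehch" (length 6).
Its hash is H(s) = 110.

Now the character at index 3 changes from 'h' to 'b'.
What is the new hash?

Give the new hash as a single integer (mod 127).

val('h') = 8, val('b') = 2
Position k = 3, exponent = n-1-k = 2
B^2 mod M = 5^2 mod 127 = 25
Delta = (2 - 8) * 25 mod 127 = 104
New hash = (110 + 104) mod 127 = 87

Answer: 87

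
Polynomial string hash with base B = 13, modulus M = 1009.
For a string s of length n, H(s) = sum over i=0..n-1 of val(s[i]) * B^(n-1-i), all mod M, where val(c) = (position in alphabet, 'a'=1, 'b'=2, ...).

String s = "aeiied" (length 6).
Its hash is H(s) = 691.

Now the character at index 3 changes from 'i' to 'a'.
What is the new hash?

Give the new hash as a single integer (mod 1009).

val('i') = 9, val('a') = 1
Position k = 3, exponent = n-1-k = 2
B^2 mod M = 13^2 mod 1009 = 169
Delta = (1 - 9) * 169 mod 1009 = 666
New hash = (691 + 666) mod 1009 = 348

Answer: 348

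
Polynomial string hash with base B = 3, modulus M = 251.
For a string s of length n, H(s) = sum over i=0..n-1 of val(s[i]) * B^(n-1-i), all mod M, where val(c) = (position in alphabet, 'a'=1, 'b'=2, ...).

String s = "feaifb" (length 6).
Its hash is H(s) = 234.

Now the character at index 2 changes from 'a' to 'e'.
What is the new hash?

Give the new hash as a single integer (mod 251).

val('a') = 1, val('e') = 5
Position k = 2, exponent = n-1-k = 3
B^3 mod M = 3^3 mod 251 = 27
Delta = (5 - 1) * 27 mod 251 = 108
New hash = (234 + 108) mod 251 = 91

Answer: 91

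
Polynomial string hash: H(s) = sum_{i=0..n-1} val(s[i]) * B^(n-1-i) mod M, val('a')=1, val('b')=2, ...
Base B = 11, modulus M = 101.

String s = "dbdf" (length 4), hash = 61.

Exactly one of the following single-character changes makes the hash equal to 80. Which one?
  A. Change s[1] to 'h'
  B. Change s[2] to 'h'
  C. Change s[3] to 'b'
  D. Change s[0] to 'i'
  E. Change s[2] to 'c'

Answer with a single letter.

Answer: A

Derivation:
Option A: s[1]='b'->'h', delta=(8-2)*11^2 mod 101 = 19, hash=61+19 mod 101 = 80 <-- target
Option B: s[2]='d'->'h', delta=(8-4)*11^1 mod 101 = 44, hash=61+44 mod 101 = 4
Option C: s[3]='f'->'b', delta=(2-6)*11^0 mod 101 = 97, hash=61+97 mod 101 = 57
Option D: s[0]='d'->'i', delta=(9-4)*11^3 mod 101 = 90, hash=61+90 mod 101 = 50
Option E: s[2]='d'->'c', delta=(3-4)*11^1 mod 101 = 90, hash=61+90 mod 101 = 50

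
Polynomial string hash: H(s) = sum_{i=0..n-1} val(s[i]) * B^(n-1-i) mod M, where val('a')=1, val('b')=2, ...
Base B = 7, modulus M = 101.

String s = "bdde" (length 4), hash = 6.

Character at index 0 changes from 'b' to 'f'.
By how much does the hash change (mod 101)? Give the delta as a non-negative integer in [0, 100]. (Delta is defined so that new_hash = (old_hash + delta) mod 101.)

Delta formula: (val(new) - val(old)) * B^(n-1-k) mod M
  val('f') - val('b') = 6 - 2 = 4
  B^(n-1-k) = 7^3 mod 101 = 40
  Delta = 4 * 40 mod 101 = 59

Answer: 59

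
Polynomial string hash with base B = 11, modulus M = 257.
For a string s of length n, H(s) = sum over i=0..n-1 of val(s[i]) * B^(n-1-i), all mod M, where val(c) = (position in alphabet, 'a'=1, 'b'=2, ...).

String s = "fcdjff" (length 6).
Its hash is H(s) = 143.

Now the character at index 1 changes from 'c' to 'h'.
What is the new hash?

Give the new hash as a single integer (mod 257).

Answer: 103

Derivation:
val('c') = 3, val('h') = 8
Position k = 1, exponent = n-1-k = 4
B^4 mod M = 11^4 mod 257 = 249
Delta = (8 - 3) * 249 mod 257 = 217
New hash = (143 + 217) mod 257 = 103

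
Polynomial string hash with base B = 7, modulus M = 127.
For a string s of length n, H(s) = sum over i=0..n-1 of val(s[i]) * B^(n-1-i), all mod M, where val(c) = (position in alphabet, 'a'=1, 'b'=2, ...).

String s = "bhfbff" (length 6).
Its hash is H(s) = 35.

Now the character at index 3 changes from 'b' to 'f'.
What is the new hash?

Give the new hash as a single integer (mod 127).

Answer: 104

Derivation:
val('b') = 2, val('f') = 6
Position k = 3, exponent = n-1-k = 2
B^2 mod M = 7^2 mod 127 = 49
Delta = (6 - 2) * 49 mod 127 = 69
New hash = (35 + 69) mod 127 = 104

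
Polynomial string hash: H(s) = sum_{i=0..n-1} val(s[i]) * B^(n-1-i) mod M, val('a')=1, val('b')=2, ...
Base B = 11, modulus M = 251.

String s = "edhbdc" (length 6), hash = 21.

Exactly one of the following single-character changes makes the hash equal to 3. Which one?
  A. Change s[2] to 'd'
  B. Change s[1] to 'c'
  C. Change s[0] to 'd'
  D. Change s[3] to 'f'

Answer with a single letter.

Answer: D

Derivation:
Option A: s[2]='h'->'d', delta=(4-8)*11^3 mod 251 = 198, hash=21+198 mod 251 = 219
Option B: s[1]='d'->'c', delta=(3-4)*11^4 mod 251 = 168, hash=21+168 mod 251 = 189
Option C: s[0]='e'->'d', delta=(4-5)*11^5 mod 251 = 91, hash=21+91 mod 251 = 112
Option D: s[3]='b'->'f', delta=(6-2)*11^2 mod 251 = 233, hash=21+233 mod 251 = 3 <-- target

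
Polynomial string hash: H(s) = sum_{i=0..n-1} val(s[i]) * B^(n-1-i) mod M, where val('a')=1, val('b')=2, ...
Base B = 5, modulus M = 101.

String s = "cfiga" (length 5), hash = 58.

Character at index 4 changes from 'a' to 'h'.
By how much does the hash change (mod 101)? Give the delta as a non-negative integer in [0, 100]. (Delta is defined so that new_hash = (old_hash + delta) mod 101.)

Delta formula: (val(new) - val(old)) * B^(n-1-k) mod M
  val('h') - val('a') = 8 - 1 = 7
  B^(n-1-k) = 5^0 mod 101 = 1
  Delta = 7 * 1 mod 101 = 7

Answer: 7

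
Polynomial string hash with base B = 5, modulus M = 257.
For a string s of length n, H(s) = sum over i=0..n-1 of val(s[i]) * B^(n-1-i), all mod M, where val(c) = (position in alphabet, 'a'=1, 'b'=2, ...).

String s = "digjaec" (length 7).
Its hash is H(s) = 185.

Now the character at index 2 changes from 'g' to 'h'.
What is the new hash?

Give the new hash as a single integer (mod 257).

Answer: 39

Derivation:
val('g') = 7, val('h') = 8
Position k = 2, exponent = n-1-k = 4
B^4 mod M = 5^4 mod 257 = 111
Delta = (8 - 7) * 111 mod 257 = 111
New hash = (185 + 111) mod 257 = 39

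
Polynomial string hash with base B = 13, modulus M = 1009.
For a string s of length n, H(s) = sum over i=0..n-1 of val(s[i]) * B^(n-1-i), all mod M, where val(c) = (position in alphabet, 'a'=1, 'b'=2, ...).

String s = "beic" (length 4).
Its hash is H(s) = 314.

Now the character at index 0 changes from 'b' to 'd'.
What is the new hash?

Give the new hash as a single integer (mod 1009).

val('b') = 2, val('d') = 4
Position k = 0, exponent = n-1-k = 3
B^3 mod M = 13^3 mod 1009 = 179
Delta = (4 - 2) * 179 mod 1009 = 358
New hash = (314 + 358) mod 1009 = 672

Answer: 672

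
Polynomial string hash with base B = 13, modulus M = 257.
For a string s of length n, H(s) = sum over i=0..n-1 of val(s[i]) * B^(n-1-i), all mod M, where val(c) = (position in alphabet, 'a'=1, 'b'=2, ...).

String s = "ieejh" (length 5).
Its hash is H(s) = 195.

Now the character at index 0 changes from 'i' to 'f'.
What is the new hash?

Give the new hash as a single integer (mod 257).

val('i') = 9, val('f') = 6
Position k = 0, exponent = n-1-k = 4
B^4 mod M = 13^4 mod 257 = 34
Delta = (6 - 9) * 34 mod 257 = 155
New hash = (195 + 155) mod 257 = 93

Answer: 93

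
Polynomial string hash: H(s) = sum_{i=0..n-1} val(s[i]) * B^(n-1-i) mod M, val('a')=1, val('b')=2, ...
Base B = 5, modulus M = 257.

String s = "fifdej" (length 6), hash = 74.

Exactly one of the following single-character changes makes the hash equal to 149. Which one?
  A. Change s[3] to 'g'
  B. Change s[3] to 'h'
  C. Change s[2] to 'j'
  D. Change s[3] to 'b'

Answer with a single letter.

Option A: s[3]='d'->'g', delta=(7-4)*5^2 mod 257 = 75, hash=74+75 mod 257 = 149 <-- target
Option B: s[3]='d'->'h', delta=(8-4)*5^2 mod 257 = 100, hash=74+100 mod 257 = 174
Option C: s[2]='f'->'j', delta=(10-6)*5^3 mod 257 = 243, hash=74+243 mod 257 = 60
Option D: s[3]='d'->'b', delta=(2-4)*5^2 mod 257 = 207, hash=74+207 mod 257 = 24

Answer: A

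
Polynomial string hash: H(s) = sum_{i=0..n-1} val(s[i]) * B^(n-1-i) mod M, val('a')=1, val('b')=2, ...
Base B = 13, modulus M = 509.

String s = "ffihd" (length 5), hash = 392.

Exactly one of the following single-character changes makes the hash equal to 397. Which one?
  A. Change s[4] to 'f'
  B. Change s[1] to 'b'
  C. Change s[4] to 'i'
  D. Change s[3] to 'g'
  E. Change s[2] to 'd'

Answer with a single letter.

Answer: C

Derivation:
Option A: s[4]='d'->'f', delta=(6-4)*13^0 mod 509 = 2, hash=392+2 mod 509 = 394
Option B: s[1]='f'->'b', delta=(2-6)*13^3 mod 509 = 374, hash=392+374 mod 509 = 257
Option C: s[4]='d'->'i', delta=(9-4)*13^0 mod 509 = 5, hash=392+5 mod 509 = 397 <-- target
Option D: s[3]='h'->'g', delta=(7-8)*13^1 mod 509 = 496, hash=392+496 mod 509 = 379
Option E: s[2]='i'->'d', delta=(4-9)*13^2 mod 509 = 173, hash=392+173 mod 509 = 56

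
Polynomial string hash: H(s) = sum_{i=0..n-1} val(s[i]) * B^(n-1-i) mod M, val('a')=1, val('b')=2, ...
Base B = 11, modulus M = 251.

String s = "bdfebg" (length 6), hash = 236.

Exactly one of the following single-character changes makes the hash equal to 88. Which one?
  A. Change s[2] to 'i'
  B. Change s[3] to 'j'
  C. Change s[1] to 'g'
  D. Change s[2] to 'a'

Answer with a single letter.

Answer: B

Derivation:
Option A: s[2]='f'->'i', delta=(9-6)*11^3 mod 251 = 228, hash=236+228 mod 251 = 213
Option B: s[3]='e'->'j', delta=(10-5)*11^2 mod 251 = 103, hash=236+103 mod 251 = 88 <-- target
Option C: s[1]='d'->'g', delta=(7-4)*11^4 mod 251 = 249, hash=236+249 mod 251 = 234
Option D: s[2]='f'->'a', delta=(1-6)*11^3 mod 251 = 122, hash=236+122 mod 251 = 107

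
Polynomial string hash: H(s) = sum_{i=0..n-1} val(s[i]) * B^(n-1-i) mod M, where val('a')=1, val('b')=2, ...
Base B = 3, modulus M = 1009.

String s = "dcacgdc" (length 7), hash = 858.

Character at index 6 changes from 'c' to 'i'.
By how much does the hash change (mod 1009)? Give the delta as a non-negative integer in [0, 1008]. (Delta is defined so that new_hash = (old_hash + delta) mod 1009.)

Delta formula: (val(new) - val(old)) * B^(n-1-k) mod M
  val('i') - val('c') = 9 - 3 = 6
  B^(n-1-k) = 3^0 mod 1009 = 1
  Delta = 6 * 1 mod 1009 = 6

Answer: 6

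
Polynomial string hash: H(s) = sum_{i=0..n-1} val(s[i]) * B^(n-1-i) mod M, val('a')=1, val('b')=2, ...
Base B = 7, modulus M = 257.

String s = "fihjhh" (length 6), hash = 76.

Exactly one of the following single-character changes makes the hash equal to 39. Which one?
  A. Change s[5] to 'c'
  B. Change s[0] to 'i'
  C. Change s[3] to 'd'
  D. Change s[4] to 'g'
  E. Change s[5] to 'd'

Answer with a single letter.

Answer: C

Derivation:
Option A: s[5]='h'->'c', delta=(3-8)*7^0 mod 257 = 252, hash=76+252 mod 257 = 71
Option B: s[0]='f'->'i', delta=(9-6)*7^5 mod 257 = 49, hash=76+49 mod 257 = 125
Option C: s[3]='j'->'d', delta=(4-10)*7^2 mod 257 = 220, hash=76+220 mod 257 = 39 <-- target
Option D: s[4]='h'->'g', delta=(7-8)*7^1 mod 257 = 250, hash=76+250 mod 257 = 69
Option E: s[5]='h'->'d', delta=(4-8)*7^0 mod 257 = 253, hash=76+253 mod 257 = 72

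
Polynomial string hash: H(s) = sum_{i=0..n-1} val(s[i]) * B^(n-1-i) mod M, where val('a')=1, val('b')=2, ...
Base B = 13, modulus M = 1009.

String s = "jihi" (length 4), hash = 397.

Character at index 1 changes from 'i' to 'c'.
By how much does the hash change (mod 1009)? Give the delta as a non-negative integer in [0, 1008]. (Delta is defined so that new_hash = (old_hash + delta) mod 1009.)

Delta formula: (val(new) - val(old)) * B^(n-1-k) mod M
  val('c') - val('i') = 3 - 9 = -6
  B^(n-1-k) = 13^2 mod 1009 = 169
  Delta = -6 * 169 mod 1009 = 1004

Answer: 1004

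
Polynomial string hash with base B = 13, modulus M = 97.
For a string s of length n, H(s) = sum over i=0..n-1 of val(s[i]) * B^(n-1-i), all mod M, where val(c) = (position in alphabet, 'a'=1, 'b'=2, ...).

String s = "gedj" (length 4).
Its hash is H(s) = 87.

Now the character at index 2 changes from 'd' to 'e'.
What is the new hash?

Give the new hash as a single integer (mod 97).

val('d') = 4, val('e') = 5
Position k = 2, exponent = n-1-k = 1
B^1 mod M = 13^1 mod 97 = 13
Delta = (5 - 4) * 13 mod 97 = 13
New hash = (87 + 13) mod 97 = 3

Answer: 3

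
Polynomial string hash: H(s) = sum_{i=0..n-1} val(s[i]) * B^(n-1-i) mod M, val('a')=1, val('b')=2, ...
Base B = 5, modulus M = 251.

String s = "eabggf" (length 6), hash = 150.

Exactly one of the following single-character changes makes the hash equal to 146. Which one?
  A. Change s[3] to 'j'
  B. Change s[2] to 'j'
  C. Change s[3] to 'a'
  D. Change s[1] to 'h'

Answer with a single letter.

Option A: s[3]='g'->'j', delta=(10-7)*5^2 mod 251 = 75, hash=150+75 mod 251 = 225
Option B: s[2]='b'->'j', delta=(10-2)*5^3 mod 251 = 247, hash=150+247 mod 251 = 146 <-- target
Option C: s[3]='g'->'a', delta=(1-7)*5^2 mod 251 = 101, hash=150+101 mod 251 = 0
Option D: s[1]='a'->'h', delta=(8-1)*5^4 mod 251 = 108, hash=150+108 mod 251 = 7

Answer: B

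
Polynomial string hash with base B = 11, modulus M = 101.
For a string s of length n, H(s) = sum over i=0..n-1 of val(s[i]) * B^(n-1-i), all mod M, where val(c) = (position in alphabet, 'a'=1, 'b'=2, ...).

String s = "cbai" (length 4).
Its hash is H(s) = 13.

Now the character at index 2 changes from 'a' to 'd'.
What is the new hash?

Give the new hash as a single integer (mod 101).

Answer: 46

Derivation:
val('a') = 1, val('d') = 4
Position k = 2, exponent = n-1-k = 1
B^1 mod M = 11^1 mod 101 = 11
Delta = (4 - 1) * 11 mod 101 = 33
New hash = (13 + 33) mod 101 = 46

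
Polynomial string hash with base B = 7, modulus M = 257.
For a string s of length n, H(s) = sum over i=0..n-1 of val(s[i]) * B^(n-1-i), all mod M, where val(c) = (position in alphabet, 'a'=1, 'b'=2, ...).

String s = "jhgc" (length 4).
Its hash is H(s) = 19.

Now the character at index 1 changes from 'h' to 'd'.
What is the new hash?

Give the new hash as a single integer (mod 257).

val('h') = 8, val('d') = 4
Position k = 1, exponent = n-1-k = 2
B^2 mod M = 7^2 mod 257 = 49
Delta = (4 - 8) * 49 mod 257 = 61
New hash = (19 + 61) mod 257 = 80

Answer: 80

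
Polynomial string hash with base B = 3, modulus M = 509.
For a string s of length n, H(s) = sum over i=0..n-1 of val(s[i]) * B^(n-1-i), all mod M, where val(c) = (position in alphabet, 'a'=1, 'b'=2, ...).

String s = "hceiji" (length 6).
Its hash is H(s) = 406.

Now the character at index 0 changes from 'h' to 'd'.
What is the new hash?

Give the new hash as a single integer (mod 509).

val('h') = 8, val('d') = 4
Position k = 0, exponent = n-1-k = 5
B^5 mod M = 3^5 mod 509 = 243
Delta = (4 - 8) * 243 mod 509 = 46
New hash = (406 + 46) mod 509 = 452

Answer: 452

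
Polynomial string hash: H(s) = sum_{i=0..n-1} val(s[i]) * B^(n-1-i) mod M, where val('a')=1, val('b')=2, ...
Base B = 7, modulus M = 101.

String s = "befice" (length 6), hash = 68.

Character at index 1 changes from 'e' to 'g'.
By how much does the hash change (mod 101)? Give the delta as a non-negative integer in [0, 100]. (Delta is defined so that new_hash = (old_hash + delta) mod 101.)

Delta formula: (val(new) - val(old)) * B^(n-1-k) mod M
  val('g') - val('e') = 7 - 5 = 2
  B^(n-1-k) = 7^4 mod 101 = 78
  Delta = 2 * 78 mod 101 = 55

Answer: 55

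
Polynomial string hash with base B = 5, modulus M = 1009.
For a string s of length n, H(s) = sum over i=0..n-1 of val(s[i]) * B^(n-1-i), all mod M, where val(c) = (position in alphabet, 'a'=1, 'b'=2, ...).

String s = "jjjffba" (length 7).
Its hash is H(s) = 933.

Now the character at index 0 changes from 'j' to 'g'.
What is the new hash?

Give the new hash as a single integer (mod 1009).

val('j') = 10, val('g') = 7
Position k = 0, exponent = n-1-k = 6
B^6 mod M = 5^6 mod 1009 = 490
Delta = (7 - 10) * 490 mod 1009 = 548
New hash = (933 + 548) mod 1009 = 472

Answer: 472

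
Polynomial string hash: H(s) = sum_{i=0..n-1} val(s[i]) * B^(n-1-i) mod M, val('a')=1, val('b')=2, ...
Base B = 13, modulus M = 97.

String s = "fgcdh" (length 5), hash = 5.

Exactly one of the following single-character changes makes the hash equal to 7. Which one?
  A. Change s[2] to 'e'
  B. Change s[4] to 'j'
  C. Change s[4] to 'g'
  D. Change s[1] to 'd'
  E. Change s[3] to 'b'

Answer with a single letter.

Option A: s[2]='c'->'e', delta=(5-3)*13^2 mod 97 = 47, hash=5+47 mod 97 = 52
Option B: s[4]='h'->'j', delta=(10-8)*13^0 mod 97 = 2, hash=5+2 mod 97 = 7 <-- target
Option C: s[4]='h'->'g', delta=(7-8)*13^0 mod 97 = 96, hash=5+96 mod 97 = 4
Option D: s[1]='g'->'d', delta=(4-7)*13^3 mod 97 = 5, hash=5+5 mod 97 = 10
Option E: s[3]='d'->'b', delta=(2-4)*13^1 mod 97 = 71, hash=5+71 mod 97 = 76

Answer: B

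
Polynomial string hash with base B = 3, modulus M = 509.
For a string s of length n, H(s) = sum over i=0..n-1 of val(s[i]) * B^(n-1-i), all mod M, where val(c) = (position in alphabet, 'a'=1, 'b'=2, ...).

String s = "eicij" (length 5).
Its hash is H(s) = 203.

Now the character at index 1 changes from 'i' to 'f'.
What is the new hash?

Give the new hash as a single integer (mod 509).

Answer: 122

Derivation:
val('i') = 9, val('f') = 6
Position k = 1, exponent = n-1-k = 3
B^3 mod M = 3^3 mod 509 = 27
Delta = (6 - 9) * 27 mod 509 = 428
New hash = (203 + 428) mod 509 = 122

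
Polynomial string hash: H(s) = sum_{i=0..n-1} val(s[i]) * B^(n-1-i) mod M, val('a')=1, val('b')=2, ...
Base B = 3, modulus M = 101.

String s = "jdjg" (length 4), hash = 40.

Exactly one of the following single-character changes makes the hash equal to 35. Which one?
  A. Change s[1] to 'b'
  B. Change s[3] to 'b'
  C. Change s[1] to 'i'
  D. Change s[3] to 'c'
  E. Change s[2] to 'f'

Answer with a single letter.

Answer: B

Derivation:
Option A: s[1]='d'->'b', delta=(2-4)*3^2 mod 101 = 83, hash=40+83 mod 101 = 22
Option B: s[3]='g'->'b', delta=(2-7)*3^0 mod 101 = 96, hash=40+96 mod 101 = 35 <-- target
Option C: s[1]='d'->'i', delta=(9-4)*3^2 mod 101 = 45, hash=40+45 mod 101 = 85
Option D: s[3]='g'->'c', delta=(3-7)*3^0 mod 101 = 97, hash=40+97 mod 101 = 36
Option E: s[2]='j'->'f', delta=(6-10)*3^1 mod 101 = 89, hash=40+89 mod 101 = 28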